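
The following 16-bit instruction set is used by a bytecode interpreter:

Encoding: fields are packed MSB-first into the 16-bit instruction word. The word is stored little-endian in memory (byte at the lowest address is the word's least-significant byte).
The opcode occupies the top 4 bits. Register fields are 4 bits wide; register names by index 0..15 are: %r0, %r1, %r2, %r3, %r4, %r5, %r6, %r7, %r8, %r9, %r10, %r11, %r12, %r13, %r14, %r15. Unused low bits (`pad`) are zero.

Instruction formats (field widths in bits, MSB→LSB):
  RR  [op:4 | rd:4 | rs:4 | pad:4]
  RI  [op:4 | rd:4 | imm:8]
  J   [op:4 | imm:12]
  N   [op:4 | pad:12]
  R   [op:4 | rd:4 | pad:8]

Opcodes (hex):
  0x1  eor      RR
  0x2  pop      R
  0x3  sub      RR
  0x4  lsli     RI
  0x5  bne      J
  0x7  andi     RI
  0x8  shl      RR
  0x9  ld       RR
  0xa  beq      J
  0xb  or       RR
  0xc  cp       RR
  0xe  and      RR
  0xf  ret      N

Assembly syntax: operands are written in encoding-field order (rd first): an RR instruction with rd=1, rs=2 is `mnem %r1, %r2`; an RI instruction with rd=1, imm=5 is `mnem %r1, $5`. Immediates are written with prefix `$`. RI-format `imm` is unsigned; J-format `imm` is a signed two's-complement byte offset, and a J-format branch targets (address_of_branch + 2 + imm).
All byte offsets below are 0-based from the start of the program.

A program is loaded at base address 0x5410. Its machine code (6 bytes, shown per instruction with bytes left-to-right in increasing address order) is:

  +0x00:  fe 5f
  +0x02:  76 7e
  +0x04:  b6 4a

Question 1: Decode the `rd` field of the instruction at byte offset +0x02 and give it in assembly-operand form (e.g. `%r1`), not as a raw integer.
@+02  little-endian(76 7e) = 0x7e76
  op=0x7e76>>12=0x7 ⇒ andi (RI)
  rd: (w>>8)&0xf=0xe → %r14
  imm: (w>>0)&0xff=0x76 → $118

%r14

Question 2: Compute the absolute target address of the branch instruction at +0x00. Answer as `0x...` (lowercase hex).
@+00  little-endian(fe 5f) = 0x5ffe
  op=0x5ffe>>12=0x5 ⇒ bne (J)
  [11:0] imm=4094 (s12→-2) = $-2
  target = base 0x5410 + off 0x00 + 2 + imm -2 = 0x5410

0x5410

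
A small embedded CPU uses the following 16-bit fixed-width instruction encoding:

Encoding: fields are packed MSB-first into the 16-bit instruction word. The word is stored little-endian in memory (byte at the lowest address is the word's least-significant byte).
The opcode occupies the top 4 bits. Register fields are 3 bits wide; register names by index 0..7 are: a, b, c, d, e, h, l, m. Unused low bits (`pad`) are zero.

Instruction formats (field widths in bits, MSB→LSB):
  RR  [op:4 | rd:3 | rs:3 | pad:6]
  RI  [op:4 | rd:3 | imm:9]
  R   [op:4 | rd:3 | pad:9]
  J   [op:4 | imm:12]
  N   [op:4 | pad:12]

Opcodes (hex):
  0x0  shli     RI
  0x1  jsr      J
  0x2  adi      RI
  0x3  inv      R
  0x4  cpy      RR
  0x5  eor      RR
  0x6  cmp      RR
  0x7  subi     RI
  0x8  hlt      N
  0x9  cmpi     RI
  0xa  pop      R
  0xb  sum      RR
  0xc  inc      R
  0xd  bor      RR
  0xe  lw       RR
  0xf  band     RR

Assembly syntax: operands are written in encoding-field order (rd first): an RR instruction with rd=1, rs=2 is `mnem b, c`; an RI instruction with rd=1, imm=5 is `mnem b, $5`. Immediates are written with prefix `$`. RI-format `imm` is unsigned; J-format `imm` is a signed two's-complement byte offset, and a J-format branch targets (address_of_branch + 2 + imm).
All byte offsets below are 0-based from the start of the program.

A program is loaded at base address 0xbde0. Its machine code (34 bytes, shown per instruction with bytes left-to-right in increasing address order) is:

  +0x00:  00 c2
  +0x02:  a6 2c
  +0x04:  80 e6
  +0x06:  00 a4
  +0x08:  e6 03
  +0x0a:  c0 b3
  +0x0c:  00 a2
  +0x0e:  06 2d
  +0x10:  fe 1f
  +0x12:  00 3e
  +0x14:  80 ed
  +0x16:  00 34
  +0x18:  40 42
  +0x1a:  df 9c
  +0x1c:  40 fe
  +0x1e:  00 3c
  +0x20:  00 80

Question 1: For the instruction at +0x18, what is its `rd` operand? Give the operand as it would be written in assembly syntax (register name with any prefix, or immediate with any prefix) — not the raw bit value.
b

off 0x18: read 40 42 as little → 0x4240
  op=0x4240>>12=0x4 ⇒ cpy (RR)
  rd@[11:9]=0x1 ⇒ b
  rs@[8:6]=0x1 ⇒ b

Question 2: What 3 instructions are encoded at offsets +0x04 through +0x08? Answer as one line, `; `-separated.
lw d, c; pop c; shli b, $486

[04] 80 e6 → 0xe680
  top 4b → 0xe → lw [RR]
  rd@[11:9]=0x3 ⇒ d
  rs@[8:6]=0x2 ⇒ c
[06] 00 a4 → 0xa400
  top 4b → 0xa → pop [R]
  rd@[11:9]=0x2 ⇒ c
[08] e6 03 → 0x03e6
  top 4b → 0x0 → shli [RI]
  rd@[11:9]=0x1 ⇒ b
  imm@[8:0]=0x1e6 ⇒ $486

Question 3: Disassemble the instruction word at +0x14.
lw l, l

@+14  little-endian(80 ed) = 0xed80
  opcode bits[15:12]=0xe: lw/RR
  rd@[11:9]=0x6 ⇒ l
  rs@[8:6]=0x6 ⇒ l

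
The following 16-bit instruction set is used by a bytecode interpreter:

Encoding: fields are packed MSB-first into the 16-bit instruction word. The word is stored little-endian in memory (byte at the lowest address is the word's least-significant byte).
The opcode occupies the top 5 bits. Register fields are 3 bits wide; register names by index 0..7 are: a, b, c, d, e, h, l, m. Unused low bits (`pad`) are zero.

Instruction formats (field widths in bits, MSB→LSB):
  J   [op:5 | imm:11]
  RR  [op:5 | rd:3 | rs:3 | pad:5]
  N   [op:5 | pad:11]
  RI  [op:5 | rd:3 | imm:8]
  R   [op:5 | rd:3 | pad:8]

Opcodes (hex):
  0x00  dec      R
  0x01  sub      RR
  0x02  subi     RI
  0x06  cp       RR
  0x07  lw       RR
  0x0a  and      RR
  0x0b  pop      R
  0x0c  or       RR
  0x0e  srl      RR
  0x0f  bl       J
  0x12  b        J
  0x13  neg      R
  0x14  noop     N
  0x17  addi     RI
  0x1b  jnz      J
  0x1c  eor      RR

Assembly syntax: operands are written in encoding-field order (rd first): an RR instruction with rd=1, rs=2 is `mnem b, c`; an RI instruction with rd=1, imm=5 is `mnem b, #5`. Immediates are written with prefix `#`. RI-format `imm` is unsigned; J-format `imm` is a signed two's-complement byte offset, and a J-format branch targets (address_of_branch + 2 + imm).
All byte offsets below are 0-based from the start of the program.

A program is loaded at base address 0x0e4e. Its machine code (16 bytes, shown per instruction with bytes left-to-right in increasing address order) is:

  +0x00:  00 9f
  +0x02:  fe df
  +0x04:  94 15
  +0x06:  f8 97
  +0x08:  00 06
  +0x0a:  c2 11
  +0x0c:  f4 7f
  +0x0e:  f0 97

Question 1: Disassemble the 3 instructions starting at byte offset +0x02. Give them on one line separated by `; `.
+0x02: fe df ⇒ word 0xdffe (little)
  top 5b → 0x1b → jnz [J]
  [10:0] imm=2046 (s11→-2) = #-2
+0x04: 94 15 ⇒ word 0x1594 (little)
  top 5b → 0x2 → subi [RI]
  [10:8] rd=5 = h
  [7:0] imm=148 = #148
+0x06: f8 97 ⇒ word 0x97f8 (little)
  top 5b → 0x12 → b [J]
  [10:0] imm=2040 (s11→-8) = #-8

jnz #-2; subi h, #148; b #-8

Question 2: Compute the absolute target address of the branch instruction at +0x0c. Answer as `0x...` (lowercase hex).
0x0e50

@+0c  little-endian(f4 7f) = 0x7ff4
  opcode bits[15:11]=0xf: bl/J
  imm: (w>>0)&0x7ff=0x7f4 (s11→-12) → #-12
  target = base 0x0e4e + off 0x0c + 2 + imm -12 = 0x0e50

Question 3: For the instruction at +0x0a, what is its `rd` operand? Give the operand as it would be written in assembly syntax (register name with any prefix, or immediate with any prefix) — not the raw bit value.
+0x0a: c2 11 ⇒ word 0x11c2 (little)
  opcode bits[15:11]=0x2: subi/RI
  rd@[10:8]=0x1 ⇒ b
  imm@[7:0]=0xc2 ⇒ #194

b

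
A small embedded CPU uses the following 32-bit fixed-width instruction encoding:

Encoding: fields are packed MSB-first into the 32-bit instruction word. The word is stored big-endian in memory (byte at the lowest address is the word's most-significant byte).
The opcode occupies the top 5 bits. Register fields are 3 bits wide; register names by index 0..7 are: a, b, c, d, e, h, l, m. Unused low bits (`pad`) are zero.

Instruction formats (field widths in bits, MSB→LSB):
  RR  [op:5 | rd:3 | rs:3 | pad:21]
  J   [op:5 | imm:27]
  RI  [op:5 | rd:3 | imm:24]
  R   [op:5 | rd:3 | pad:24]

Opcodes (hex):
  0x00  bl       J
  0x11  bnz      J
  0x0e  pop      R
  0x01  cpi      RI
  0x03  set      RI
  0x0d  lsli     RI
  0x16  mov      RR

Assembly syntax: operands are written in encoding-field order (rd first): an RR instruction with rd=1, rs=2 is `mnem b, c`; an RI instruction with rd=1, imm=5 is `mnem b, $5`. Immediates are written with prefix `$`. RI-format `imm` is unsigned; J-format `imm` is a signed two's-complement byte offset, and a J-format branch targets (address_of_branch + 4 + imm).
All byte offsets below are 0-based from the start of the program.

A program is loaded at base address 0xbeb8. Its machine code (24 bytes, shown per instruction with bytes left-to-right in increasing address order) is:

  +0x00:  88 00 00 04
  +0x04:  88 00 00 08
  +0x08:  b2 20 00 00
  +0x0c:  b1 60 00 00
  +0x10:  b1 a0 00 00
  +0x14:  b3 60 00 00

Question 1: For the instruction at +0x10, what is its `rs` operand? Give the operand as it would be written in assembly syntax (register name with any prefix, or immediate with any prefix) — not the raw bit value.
off 0x10: read b1 a0 00 00 as big → 0xb1a00000
  op=0xb1a00000>>27=0x16 ⇒ mov (RR)
  rd: (w>>24)&0x7=0x1 → b
  rs: (w>>21)&0x7=0x5 → h

h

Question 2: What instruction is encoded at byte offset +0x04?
bnz $8

off 0x04: read 88 00 00 08 as big → 0x88000008
  op=0x88000008>>27=0x11 ⇒ bnz (J)
  imm@[26:0]=0x8 ⇒ $8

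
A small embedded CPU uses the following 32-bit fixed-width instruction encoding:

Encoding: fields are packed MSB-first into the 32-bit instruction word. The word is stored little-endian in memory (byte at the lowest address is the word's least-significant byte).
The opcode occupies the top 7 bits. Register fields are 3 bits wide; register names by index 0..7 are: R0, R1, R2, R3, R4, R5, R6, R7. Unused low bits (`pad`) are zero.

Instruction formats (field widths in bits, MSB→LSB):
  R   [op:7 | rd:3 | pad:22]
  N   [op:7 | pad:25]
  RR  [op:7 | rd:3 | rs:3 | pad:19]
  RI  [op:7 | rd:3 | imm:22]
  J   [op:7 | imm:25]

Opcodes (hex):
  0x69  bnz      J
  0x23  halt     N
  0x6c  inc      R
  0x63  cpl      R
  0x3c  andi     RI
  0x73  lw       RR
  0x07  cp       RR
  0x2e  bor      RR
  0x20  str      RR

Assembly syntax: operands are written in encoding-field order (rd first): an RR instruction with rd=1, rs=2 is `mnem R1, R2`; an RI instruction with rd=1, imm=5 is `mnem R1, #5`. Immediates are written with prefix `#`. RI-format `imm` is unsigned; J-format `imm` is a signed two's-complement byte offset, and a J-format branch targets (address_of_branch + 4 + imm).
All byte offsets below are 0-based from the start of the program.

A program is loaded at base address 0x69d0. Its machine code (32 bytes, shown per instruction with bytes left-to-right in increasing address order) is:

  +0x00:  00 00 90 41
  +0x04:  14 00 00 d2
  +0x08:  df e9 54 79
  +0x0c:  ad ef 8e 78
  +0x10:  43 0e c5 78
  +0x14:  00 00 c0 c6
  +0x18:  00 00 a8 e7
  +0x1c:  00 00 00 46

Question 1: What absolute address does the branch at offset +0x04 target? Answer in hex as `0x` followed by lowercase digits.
0x69ec

@+04  little-endian(14 00 00 d2) = 0xd2000014
  opcode bits[31:25]=0x69: bnz/J
  imm@[24:0]=0x14 ⇒ #20
  target = base 0x69d0 + off 0x04 + 4 + imm 20 = 0x69ec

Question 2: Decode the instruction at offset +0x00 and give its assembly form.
str R6, R2

off 0x00: read 00 00 90 41 as little → 0x41900000
  top 7b → 0x20 → str [RR]
  rd@[24:22]=0x6 ⇒ R6
  rs@[21:19]=0x2 ⇒ R2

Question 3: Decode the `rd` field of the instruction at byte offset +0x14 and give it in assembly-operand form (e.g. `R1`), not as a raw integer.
@+14  little-endian(00 00 c0 c6) = 0xc6c00000
  top 7b → 0x63 → cpl [R]
  [24:22] rd=3 = R3

R3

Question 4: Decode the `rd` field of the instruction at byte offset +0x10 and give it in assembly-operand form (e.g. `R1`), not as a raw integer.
off 0x10: read 43 0e c5 78 as little → 0x78c50e43
  op=0x78c50e43>>25=0x3c ⇒ andi (RI)
  rd: (w>>22)&0x7=0x3 → R3
  imm: (w>>0)&0x3fffff=0x50e43 → #331331

R3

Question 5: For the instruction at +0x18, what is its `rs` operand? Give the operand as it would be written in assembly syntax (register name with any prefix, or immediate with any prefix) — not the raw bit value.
off 0x18: read 00 00 a8 e7 as little → 0xe7a80000
  top 7b → 0x73 → lw [RR]
  rd@[24:22]=0x6 ⇒ R6
  rs@[21:19]=0x5 ⇒ R5

R5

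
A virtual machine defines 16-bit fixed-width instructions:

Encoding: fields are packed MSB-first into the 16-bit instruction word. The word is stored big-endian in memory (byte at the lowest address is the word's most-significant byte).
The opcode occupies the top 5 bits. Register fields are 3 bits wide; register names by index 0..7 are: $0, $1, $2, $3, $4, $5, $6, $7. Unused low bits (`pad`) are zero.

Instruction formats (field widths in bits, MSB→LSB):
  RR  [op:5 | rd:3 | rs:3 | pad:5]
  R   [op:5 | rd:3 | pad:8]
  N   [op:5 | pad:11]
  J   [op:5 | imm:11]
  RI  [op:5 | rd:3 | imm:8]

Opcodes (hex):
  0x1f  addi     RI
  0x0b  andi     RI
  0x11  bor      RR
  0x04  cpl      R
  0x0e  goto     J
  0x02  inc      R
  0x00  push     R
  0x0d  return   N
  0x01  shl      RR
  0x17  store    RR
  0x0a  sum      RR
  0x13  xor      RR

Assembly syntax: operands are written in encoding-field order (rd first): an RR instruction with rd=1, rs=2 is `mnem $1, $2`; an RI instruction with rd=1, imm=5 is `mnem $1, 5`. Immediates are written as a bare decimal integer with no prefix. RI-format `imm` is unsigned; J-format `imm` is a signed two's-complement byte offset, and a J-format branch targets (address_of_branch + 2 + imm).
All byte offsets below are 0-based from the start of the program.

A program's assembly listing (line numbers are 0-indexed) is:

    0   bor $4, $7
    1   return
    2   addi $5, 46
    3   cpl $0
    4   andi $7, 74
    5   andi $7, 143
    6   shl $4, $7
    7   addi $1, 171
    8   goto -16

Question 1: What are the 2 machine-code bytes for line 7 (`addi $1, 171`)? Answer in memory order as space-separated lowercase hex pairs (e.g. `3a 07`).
f9 ab

line 7 (addi): pack op=0x1f:5|rd=1:3|imm=171:8 = 0xf9ab; big→ f9 ab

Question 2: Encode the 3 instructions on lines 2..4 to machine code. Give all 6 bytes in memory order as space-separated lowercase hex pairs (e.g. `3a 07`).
line 2 (addi): pack op=0x1f:5|rd=5:3|imm=46:8 = 0xfd2e; big→ fd 2e
line 3 (cpl): pack op=0x4:5|rd=0:3|pad=0:8 = 0x2000; big→ 20 00
line 4 (andi): pack op=0xb:5|rd=7:3|imm=74:8 = 0x5f4a; big→ 5f 4a

fd 2e 20 00 5f 4a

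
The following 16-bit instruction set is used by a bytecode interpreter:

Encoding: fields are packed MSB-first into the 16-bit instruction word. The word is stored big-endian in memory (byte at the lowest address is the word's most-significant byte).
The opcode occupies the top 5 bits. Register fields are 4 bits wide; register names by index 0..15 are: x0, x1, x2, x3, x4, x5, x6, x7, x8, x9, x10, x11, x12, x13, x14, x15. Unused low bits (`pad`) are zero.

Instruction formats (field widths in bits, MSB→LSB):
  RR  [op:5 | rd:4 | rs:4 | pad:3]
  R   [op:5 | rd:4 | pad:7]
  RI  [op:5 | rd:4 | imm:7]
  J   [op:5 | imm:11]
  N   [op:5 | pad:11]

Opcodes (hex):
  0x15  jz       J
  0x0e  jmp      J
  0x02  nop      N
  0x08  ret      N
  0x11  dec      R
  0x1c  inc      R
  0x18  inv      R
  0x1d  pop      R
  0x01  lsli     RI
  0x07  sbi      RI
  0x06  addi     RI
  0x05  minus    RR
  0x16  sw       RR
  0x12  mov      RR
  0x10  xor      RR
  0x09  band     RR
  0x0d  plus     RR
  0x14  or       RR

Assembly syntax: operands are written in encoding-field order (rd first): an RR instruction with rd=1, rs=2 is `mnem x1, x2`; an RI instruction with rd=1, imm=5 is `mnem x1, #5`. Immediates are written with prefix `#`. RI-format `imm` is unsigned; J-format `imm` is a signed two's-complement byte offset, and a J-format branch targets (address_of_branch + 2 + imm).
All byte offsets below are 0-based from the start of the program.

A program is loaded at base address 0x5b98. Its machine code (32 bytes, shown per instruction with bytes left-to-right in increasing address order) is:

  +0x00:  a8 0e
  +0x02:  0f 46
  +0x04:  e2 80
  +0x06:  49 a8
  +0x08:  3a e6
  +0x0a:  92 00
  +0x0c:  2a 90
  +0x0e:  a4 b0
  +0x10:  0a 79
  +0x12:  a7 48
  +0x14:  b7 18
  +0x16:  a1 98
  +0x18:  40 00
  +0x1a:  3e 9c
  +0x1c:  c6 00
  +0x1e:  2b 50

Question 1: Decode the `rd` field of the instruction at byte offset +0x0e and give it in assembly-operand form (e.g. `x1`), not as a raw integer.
x9

+0x0e: a4 b0 ⇒ word 0xa4b0 (big)
  opcode bits[15:11]=0x14: or/RR
  rd: (w>>7)&0xf=0x9 → x9
  rs: (w>>3)&0xf=0x6 → x6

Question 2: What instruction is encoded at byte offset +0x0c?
minus x5, x2

[0c] 2a 90 → 0x2a90
  op=0x2a90>>11=0x5 ⇒ minus (RR)
  rd@[10:7]=0x5 ⇒ x5
  rs@[6:3]=0x2 ⇒ x2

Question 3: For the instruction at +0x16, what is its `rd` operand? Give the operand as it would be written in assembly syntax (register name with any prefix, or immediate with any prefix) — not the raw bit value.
x3

@+16  big-endian(a1 98) = 0xa198
  top 5b → 0x14 → or [RR]
  [10:7] rd=3 = x3
  [6:3] rs=3 = x3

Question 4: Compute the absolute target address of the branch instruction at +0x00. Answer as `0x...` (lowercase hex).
@+00  big-endian(a8 0e) = 0xa80e
  op=0xa80e>>11=0x15 ⇒ jz (J)
  imm@[10:0]=0xe ⇒ #14
  target = base 0x5b98 + off 0x00 + 2 + imm 14 = 0x5ba8

0x5ba8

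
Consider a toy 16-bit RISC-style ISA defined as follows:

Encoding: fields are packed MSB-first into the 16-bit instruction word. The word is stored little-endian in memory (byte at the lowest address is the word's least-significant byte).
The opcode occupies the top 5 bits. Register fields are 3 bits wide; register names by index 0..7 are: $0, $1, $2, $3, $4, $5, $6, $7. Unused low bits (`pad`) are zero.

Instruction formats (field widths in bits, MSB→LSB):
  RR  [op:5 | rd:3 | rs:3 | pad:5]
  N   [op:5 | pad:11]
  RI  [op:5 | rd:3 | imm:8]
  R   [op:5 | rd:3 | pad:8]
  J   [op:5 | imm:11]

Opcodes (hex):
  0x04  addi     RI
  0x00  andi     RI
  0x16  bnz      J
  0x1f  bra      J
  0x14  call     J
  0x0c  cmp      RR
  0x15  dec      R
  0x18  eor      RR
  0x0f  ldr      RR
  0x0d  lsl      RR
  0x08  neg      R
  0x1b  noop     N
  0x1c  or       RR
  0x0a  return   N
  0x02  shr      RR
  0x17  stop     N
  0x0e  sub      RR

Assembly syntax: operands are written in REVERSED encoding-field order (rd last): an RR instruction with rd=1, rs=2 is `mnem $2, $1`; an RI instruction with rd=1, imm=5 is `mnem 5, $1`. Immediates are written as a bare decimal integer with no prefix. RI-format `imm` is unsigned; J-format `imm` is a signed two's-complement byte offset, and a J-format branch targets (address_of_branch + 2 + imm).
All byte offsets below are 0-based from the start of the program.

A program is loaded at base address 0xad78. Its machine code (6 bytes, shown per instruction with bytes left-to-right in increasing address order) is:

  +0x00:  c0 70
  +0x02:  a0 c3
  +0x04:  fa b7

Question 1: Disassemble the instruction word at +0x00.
off 0x00: read c0 70 as little → 0x70c0
  top 5b → 0xe → sub [RR]
  [10:8] rd=0 = $0
  [7:5] rs=6 = $6

sub $6, $0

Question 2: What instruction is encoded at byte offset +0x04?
off 0x04: read fa b7 as little → 0xb7fa
  op=0xb7fa>>11=0x16 ⇒ bnz (J)
  imm: (w>>0)&0x7ff=0x7fa (s11→-6) → -6

bnz -6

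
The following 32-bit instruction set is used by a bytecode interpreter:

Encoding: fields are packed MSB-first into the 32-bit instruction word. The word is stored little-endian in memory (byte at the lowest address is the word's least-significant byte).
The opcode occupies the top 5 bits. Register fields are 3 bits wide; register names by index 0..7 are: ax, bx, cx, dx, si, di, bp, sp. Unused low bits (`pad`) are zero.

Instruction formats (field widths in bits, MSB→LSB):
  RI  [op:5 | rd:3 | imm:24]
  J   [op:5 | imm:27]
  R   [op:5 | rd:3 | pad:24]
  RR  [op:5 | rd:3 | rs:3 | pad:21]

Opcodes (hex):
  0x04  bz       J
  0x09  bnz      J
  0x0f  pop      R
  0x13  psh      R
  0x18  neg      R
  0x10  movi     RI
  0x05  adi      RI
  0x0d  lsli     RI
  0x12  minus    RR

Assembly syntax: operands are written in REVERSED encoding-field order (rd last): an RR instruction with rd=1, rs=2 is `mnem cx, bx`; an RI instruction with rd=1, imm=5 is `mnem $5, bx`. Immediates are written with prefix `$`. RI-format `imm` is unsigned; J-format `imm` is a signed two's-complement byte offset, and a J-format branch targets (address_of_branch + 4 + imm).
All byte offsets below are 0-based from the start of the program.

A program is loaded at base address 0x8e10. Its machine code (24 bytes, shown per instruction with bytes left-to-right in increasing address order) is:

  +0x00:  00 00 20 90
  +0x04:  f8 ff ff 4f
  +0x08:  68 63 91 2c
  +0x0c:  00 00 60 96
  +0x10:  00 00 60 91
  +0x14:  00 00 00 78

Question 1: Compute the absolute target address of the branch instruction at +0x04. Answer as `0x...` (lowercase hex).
off 0x04: read f8 ff ff 4f as little → 0x4ffffff8
  opcode bits[31:27]=0x9: bnz/J
  imm: (w>>0)&0x7ffffff=0x7fffff8 (s27→-8) → $-8
  target = base 0x8e10 + off 0x04 + 4 + imm -8 = 0x8e10

0x8e10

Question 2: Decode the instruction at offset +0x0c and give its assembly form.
minus dx, bp

off 0x0c: read 00 00 60 96 as little → 0x96600000
  opcode bits[31:27]=0x12: minus/RR
  rd@[26:24]=0x6 ⇒ bp
  rs@[23:21]=0x3 ⇒ dx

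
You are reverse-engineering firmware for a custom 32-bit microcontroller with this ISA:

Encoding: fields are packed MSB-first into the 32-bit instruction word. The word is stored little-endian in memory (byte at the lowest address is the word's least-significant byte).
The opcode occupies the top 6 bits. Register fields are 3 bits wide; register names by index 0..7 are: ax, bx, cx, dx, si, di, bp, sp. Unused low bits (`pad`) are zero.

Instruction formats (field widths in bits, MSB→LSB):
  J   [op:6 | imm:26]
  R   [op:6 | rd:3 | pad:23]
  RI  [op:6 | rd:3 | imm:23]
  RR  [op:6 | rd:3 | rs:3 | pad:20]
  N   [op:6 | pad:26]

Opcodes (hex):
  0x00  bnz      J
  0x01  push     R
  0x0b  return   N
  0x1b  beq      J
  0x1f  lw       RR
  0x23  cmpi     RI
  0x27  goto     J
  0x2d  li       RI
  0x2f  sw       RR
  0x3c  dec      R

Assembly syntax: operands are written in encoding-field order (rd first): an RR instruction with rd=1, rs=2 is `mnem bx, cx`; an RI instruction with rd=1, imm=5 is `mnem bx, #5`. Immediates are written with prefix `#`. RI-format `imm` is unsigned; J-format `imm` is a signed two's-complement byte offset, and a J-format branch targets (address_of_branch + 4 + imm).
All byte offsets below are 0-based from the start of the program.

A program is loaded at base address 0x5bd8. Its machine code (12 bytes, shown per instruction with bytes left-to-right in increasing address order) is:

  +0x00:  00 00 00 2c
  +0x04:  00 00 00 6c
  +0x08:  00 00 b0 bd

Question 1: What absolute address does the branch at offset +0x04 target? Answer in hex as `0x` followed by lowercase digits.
@+04  little-endian(00 00 00 6c) = 0x6c000000
  op=0x6c000000>>26=0x1b ⇒ beq (J)
  imm@[25:0]=0x0 ⇒ #0
  target = base 0x5bd8 + off 0x04 + 4 + imm 0 = 0x5be0

0x5be0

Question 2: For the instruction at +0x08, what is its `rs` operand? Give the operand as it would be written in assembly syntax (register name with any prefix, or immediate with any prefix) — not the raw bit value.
dx

off 0x08: read 00 00 b0 bd as little → 0xbdb00000
  top 6b → 0x2f → sw [RR]
  rd@[25:23]=0x3 ⇒ dx
  rs@[22:20]=0x3 ⇒ dx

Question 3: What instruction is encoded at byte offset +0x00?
return

@+00  little-endian(00 00 00 2c) = 0x2c000000
  opcode bits[31:26]=0xb: return/N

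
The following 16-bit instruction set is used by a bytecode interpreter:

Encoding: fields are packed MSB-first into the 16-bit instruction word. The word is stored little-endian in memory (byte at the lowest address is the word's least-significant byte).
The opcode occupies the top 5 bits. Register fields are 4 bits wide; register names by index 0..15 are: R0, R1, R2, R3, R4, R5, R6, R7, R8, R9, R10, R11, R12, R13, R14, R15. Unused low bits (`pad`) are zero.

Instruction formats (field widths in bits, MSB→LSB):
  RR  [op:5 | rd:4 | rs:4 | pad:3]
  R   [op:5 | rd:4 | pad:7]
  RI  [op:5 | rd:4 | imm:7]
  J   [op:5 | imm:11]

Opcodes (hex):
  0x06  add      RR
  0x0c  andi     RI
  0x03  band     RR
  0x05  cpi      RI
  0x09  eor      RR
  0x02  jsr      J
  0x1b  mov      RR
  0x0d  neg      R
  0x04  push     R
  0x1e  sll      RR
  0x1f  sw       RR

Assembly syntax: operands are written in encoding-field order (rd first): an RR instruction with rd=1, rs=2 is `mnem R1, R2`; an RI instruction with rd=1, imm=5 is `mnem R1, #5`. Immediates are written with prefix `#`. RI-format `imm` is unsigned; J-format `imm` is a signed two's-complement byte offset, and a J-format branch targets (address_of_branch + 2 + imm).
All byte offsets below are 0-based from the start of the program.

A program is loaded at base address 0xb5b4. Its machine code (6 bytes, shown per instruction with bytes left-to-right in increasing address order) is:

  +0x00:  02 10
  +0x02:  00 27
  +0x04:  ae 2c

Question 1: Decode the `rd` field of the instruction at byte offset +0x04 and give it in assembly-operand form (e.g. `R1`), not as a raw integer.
off 0x04: read ae 2c as little → 0x2cae
  opcode bits[15:11]=0x5: cpi/RI
  rd@[10:7]=0x9 ⇒ R9
  imm@[6:0]=0x2e ⇒ #46

R9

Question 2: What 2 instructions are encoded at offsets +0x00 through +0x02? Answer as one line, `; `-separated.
jsr #2; push R14

[00] 02 10 → 0x1002
  opcode bits[15:11]=0x2: jsr/J
  imm@[10:0]=0x2 ⇒ #2
[02] 00 27 → 0x2700
  opcode bits[15:11]=0x4: push/R
  rd@[10:7]=0xe ⇒ R14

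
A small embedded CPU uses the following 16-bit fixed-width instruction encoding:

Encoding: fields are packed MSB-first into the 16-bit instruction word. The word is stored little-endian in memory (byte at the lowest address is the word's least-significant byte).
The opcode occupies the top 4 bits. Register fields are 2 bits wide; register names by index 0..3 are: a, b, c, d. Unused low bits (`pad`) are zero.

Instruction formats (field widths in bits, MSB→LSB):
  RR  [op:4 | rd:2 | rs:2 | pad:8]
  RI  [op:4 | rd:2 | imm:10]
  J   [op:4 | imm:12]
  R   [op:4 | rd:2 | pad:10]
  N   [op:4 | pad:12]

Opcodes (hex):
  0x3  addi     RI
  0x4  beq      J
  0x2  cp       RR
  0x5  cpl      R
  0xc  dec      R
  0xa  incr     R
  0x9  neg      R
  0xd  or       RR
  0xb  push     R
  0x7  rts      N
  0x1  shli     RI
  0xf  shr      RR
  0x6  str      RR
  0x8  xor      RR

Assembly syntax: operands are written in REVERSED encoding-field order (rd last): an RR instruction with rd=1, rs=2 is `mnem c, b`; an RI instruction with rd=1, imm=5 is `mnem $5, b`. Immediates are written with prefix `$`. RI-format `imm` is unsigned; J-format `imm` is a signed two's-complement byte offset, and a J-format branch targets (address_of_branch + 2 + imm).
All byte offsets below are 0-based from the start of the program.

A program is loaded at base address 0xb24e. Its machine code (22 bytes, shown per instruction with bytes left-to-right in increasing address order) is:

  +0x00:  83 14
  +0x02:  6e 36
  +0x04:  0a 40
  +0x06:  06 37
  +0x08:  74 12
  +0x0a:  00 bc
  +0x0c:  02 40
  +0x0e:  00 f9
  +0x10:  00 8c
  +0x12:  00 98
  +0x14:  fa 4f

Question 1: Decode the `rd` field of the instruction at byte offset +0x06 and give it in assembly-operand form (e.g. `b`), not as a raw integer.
+0x06: 06 37 ⇒ word 0x3706 (little)
  op=0x3706>>12=0x3 ⇒ addi (RI)
  rd: (w>>10)&0x3=0x1 → b
  imm: (w>>0)&0x3ff=0x306 → $774

b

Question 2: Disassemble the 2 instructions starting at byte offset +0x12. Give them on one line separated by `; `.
[12] 00 98 → 0x9800
  top 4b → 0x9 → neg [R]
  rd@[11:10]=0x2 ⇒ c
[14] fa 4f → 0x4ffa
  top 4b → 0x4 → beq [J]
  imm@[11:0]=0xffa (s12→-6) ⇒ $-6

neg c; beq $-6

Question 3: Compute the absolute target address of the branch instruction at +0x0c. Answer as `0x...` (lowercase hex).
[0c] 02 40 → 0x4002
  opcode bits[15:12]=0x4: beq/J
  imm@[11:0]=0x2 ⇒ $2
  target = base 0xb24e + off 0x0c + 2 + imm 2 = 0xb25e

0xb25e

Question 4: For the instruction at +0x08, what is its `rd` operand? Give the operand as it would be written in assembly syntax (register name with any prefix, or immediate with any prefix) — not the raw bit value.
off 0x08: read 74 12 as little → 0x1274
  top 4b → 0x1 → shli [RI]
  rd: (w>>10)&0x3=0x0 → a
  imm: (w>>0)&0x3ff=0x274 → $628

a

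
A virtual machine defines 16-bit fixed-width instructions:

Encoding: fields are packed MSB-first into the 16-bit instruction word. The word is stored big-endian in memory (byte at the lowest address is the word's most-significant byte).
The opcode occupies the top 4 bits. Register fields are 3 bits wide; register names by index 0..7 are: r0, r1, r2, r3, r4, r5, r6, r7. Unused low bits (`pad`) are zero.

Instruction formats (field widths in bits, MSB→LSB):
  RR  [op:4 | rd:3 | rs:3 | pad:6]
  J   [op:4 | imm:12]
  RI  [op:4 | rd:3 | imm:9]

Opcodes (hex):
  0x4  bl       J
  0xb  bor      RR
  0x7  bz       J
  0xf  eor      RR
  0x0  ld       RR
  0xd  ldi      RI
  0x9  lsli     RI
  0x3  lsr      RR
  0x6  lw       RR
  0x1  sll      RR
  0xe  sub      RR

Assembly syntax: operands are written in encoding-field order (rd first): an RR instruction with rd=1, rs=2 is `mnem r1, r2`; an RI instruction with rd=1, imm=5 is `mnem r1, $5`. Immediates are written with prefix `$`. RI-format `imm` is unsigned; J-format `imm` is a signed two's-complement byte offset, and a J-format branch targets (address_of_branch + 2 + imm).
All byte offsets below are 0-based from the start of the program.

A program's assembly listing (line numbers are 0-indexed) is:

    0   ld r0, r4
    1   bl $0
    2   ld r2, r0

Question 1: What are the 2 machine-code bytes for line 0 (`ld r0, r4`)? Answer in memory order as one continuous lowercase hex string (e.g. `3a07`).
0100

L0: ld op=0x0:4|rd=0:3|rs=4:3|pad=0:6 ⇒ 0x0100 ⇒ big 01 00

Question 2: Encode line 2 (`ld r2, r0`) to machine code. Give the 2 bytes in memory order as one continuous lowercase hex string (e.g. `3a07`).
0400

line 2 (ld): pack op=0x0:4|rd=2:3|rs=0:3|pad=0:6 = 0x0400; big→ 04 00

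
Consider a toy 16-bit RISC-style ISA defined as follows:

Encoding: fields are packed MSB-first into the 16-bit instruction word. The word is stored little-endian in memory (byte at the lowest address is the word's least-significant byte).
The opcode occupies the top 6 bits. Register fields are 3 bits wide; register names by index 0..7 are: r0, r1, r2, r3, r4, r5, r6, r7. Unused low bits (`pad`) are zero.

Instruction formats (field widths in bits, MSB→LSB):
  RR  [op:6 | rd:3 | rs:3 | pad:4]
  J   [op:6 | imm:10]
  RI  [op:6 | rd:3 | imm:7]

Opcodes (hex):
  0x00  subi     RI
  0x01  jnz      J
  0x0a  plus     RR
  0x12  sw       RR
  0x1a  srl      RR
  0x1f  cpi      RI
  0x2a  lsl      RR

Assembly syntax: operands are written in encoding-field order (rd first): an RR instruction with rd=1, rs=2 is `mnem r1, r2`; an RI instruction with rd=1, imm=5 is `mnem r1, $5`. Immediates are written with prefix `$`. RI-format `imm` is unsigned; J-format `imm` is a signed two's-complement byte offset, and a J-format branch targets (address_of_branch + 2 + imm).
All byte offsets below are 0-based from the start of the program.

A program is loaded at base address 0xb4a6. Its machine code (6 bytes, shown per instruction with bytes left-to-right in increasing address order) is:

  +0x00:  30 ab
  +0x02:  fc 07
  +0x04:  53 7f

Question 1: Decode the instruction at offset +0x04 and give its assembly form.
off 0x04: read 53 7f as little → 0x7f53
  opcode bits[15:10]=0x1f: cpi/RI
  rd: (w>>7)&0x7=0x6 → r6
  imm: (w>>0)&0x7f=0x53 → $83

cpi r6, $83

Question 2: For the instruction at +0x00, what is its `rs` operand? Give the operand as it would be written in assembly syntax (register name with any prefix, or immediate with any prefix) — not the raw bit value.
r3

@+00  little-endian(30 ab) = 0xab30
  opcode bits[15:10]=0x2a: lsl/RR
  rd@[9:7]=0x6 ⇒ r6
  rs@[6:4]=0x3 ⇒ r3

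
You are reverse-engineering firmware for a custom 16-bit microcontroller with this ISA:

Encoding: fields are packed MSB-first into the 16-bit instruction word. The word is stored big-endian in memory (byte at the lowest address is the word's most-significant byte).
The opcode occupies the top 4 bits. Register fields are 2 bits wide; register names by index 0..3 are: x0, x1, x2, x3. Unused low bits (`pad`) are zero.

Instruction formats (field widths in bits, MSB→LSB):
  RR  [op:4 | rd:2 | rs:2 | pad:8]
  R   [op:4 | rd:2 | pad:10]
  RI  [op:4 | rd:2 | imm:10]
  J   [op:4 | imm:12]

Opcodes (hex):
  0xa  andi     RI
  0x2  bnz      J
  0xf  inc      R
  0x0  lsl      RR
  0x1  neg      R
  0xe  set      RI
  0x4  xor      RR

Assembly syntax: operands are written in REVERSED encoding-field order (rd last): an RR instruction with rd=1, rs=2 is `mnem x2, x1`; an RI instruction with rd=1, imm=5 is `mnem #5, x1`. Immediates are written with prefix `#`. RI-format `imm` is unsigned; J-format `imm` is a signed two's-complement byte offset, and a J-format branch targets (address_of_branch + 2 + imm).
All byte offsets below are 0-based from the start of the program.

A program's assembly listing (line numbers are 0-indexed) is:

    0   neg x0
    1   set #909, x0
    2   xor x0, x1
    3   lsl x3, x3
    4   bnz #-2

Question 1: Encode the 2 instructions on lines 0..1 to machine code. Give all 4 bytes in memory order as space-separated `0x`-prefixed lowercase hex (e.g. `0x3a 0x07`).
0. neg fields op=0x1:4|rd=0:2|pad=0:10 → word 1000h → 10 00
1. set fields op=0xe:4|rd=0:2|imm=909:10 → word e38dh → e3 8d

0x10 0x00 0xe3 0x8d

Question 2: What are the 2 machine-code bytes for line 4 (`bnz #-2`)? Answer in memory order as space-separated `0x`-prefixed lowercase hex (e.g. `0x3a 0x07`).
0x2f 0xfe

4. bnz fields op=0x2:4|imm=-2:12 → word 2ffeh → 2f fe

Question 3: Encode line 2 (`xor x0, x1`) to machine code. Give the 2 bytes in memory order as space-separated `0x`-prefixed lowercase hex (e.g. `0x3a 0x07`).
0x44 0x00

L2: xor op=0x4:4|rd=1:2|rs=0:2|pad=0:8 ⇒ 0x4400 ⇒ big 44 00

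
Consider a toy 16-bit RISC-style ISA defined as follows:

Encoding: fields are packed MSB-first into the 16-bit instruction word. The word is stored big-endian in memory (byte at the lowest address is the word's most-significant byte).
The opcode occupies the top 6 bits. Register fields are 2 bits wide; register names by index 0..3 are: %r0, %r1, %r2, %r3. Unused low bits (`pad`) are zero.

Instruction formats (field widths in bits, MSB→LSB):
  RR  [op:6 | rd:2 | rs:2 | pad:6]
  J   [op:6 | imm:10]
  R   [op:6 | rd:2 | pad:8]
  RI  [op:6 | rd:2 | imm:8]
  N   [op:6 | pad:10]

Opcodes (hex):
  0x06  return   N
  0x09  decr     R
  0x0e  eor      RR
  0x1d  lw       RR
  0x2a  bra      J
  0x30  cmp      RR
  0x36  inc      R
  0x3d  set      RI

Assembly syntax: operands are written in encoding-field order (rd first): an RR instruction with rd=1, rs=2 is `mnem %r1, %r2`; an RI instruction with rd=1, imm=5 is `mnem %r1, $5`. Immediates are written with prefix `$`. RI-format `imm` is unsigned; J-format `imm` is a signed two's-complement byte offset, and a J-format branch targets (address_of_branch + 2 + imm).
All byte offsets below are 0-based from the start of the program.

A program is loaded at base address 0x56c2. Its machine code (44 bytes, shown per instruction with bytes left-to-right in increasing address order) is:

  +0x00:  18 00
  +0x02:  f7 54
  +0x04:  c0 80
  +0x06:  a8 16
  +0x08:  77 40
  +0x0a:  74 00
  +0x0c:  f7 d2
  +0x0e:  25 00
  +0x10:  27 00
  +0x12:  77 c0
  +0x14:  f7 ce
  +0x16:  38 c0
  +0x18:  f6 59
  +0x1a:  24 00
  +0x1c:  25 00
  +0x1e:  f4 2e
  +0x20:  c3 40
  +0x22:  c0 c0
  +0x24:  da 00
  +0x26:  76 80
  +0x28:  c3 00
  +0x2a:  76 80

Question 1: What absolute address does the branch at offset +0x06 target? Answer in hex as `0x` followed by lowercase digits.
0x56e0

off 0x06: read a8 16 as big → 0xa816
  op=0xa816>>10=0x2a ⇒ bra (J)
  imm: (w>>0)&0x3ff=0x16 → $22
  target = base 0x56c2 + off 0x06 + 2 + imm 22 = 0x56e0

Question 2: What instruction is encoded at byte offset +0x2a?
+0x2a: 76 80 ⇒ word 0x7680 (big)
  op=0x7680>>10=0x1d ⇒ lw (RR)
  [9:8] rd=2 = %r2
  [7:6] rs=2 = %r2

lw %r2, %r2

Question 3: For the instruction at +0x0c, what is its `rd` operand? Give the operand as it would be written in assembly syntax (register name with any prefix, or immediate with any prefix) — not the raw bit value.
[0c] f7 d2 → 0xf7d2
  opcode bits[15:10]=0x3d: set/RI
  [9:8] rd=3 = %r3
  [7:0] imm=210 = $210

%r3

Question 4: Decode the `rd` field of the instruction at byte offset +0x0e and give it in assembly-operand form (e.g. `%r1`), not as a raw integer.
+0x0e: 25 00 ⇒ word 0x2500 (big)
  top 6b → 0x9 → decr [R]
  rd@[9:8]=0x1 ⇒ %r1

%r1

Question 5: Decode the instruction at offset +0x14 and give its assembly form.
off 0x14: read f7 ce as big → 0xf7ce
  opcode bits[15:10]=0x3d: set/RI
  rd@[9:8]=0x3 ⇒ %r3
  imm@[7:0]=0xce ⇒ $206

set %r3, $206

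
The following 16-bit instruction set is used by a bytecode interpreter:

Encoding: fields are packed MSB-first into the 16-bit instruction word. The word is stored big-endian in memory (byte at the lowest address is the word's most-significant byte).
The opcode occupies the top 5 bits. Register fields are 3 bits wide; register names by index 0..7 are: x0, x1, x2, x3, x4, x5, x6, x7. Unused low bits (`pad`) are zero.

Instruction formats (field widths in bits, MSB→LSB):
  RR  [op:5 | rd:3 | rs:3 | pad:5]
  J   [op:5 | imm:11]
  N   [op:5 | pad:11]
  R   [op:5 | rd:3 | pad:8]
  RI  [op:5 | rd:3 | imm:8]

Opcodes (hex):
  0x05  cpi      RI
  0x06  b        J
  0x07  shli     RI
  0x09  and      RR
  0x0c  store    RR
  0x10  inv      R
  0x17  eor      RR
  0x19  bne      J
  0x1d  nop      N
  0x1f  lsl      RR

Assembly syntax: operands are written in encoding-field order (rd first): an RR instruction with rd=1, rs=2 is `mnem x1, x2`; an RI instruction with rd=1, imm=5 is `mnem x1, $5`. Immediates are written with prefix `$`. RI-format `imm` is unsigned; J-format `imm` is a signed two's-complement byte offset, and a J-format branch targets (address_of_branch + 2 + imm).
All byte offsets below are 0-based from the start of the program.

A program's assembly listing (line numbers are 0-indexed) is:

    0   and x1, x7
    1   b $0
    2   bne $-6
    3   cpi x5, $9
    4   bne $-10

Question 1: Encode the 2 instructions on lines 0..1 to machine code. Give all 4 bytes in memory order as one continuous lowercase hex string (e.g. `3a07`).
49e03000

line 0 (and): pack op=0x9:5|rd=1:3|rs=7:3|pad=0:5 = 0x49e0; big→ 49 e0
line 1 (b): pack op=0x6:5|imm=0:11 = 0x3000; big→ 30 00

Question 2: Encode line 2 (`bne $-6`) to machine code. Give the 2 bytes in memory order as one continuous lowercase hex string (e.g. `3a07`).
line 2 (bne): pack op=0x19:5|imm=-6:11 = 0xcffa; big→ cf fa

cffa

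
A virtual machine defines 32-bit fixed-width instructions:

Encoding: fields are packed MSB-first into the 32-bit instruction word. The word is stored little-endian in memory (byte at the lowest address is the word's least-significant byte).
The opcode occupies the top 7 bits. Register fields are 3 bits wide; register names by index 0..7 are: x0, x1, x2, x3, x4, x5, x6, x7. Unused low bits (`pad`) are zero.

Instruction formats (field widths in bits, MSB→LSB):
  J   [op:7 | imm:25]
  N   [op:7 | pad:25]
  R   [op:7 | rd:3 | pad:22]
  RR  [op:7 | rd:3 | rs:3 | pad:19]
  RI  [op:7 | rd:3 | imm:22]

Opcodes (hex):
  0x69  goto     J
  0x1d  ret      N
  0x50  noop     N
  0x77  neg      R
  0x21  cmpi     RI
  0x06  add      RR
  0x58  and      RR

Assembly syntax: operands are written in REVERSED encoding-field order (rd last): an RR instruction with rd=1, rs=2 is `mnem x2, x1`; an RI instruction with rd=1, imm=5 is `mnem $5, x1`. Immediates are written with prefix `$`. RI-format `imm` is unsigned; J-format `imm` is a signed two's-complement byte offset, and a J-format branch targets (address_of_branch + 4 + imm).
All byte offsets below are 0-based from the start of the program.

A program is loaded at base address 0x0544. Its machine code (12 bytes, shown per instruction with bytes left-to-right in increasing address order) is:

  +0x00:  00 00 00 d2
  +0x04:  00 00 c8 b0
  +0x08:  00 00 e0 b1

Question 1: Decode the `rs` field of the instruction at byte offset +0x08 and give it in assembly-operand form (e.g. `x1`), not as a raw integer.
x4

@+08  little-endian(00 00 e0 b1) = 0xb1e00000
  top 7b → 0x58 → and [RR]
  rd: (w>>22)&0x7=0x7 → x7
  rs: (w>>19)&0x7=0x4 → x4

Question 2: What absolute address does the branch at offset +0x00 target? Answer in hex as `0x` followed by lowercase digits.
0x0548

@+00  little-endian(00 00 00 d2) = 0xd2000000
  op=0xd2000000>>25=0x69 ⇒ goto (J)
  imm: (w>>0)&0x1ffffff=0x0 → $0
  target = base 0x0544 + off 0x00 + 4 + imm 0 = 0x0548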